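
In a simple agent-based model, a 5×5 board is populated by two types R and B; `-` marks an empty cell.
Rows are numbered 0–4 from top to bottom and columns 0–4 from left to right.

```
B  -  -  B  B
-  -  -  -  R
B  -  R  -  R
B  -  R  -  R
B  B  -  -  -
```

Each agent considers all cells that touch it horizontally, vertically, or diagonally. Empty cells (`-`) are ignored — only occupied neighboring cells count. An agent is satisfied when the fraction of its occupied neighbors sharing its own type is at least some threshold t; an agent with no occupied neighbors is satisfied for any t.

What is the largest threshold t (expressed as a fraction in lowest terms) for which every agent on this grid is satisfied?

1/3

(0,0)B — no occupied neighbors
(0,3)B 1/2
(0,4)B 1/2
(1,4)R 1/3
(2,0)B 1/1
(2,2)R 1/1
(2,4)R 2/2
(3,0)B 3/3
(3,2)R 1/2
(3,4)R 1/1
(4,0)B 2/2
(4,1)B 2/3
The smallest same-type fraction is 1/3 at (1,4), which reduces to 1/3. Any threshold above that leaves this agent unsatisfied.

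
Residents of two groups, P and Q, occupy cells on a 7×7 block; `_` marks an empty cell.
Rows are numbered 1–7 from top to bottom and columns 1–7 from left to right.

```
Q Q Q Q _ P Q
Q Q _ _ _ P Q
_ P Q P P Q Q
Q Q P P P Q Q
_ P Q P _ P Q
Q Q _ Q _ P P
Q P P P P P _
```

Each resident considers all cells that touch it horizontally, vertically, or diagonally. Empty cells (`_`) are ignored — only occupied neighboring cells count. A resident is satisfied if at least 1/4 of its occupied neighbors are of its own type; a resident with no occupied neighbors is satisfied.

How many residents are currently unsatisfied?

3

Row 1: (1,1)Q 3/3 ✓ · (1,2)Q 4/4 ✓ · (1,3)Q 3/3 ✓ · (1,4)Q 1/1 ✓ · (1,6)P 1/3 ✓ · (1,7)Q 1/3 ✓
Row 2: (2,1)Q 3/4 ✓ · (2,2)Q 5/6 ✓ · (2,6)P 2/6 ✓ · (2,7)Q 3/5 ✓
Row 3: (3,2)P 1/6 ✗ · (3,3)Q 2/6 ✓ · (3,4)P 4/5 ✓ · (3,5)P 4/6 ✓ · (3,6)Q 4/7 ✓ · (3,7)Q 4/5 ✓
Row 4: (4,1)Q 1/3 ✓ · (4,2)Q 3/6 ✓ · (4,3)P 5/8 ✓ · (4,4)P 5/7 ✓ · (4,5)P 5/7 ✓ · (4,6)Q 4/7 ✓ · (4,7)Q 4/5 ✓
Row 5: (5,2)P 1/6 ✗ · (5,3)Q 3/7 ✓ · (5,4)P 3/5 ✓ · (5,6)P 3/6 ✓ · (5,7)Q 2/5 ✓
Row 6: (6,1)Q 2/4 ✓ · (6,2)Q 3/6 ✓ · (6,4)Q 1/5 ✗ · (6,6)P 4/5 ✓ · (6,7)P 3/4 ✓
Row 7: (7,1)Q 2/3 ✓ · (7,2)P 1/4 ✓ · (7,3)P 2/4 ✓ · (7,4)P 2/3 ✓ · (7,5)P 3/4 ✓ · (7,6)P 3/3 ✓
Unsatisfied: (3,2), (5,2), (6,4) — 3 in total.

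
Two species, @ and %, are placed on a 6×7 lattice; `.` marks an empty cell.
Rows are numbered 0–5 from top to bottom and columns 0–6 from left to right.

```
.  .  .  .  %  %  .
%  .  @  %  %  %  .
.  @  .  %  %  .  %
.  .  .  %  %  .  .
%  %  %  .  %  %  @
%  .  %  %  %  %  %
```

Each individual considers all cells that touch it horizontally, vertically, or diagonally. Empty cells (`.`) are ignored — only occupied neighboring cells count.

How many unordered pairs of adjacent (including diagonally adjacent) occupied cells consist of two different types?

Scan each occupied cell's neighbors to the right and below (and the two forward diagonals) so each pair is counted once.
Row 0: %(0,4)–%(0,5)= %(0,4)–%(1,4)= %(0,4)–%(1,5)= %(0,4)–%(1,3)= %(0,5)–%(1,5)= %(0,5)–%(1,4)=  → 0/6 unlike.
Row 1: %(1,0)–@(2,1)≠ @(1,2)–%(1,3)≠ @(1,2)–%(2,3)≠ @(1,2)–@(2,1)= %(1,3)–%(1,4)= %(1,3)–%(2,3)= %(1,3)–%(2,4)= %(1,4)–%(1,5)= %(1,4)–%(2,4)= %(1,4)–%(2,3)= %(1,5)–%(2,6)= %(1,5)–%(2,4)=  → 3/12 unlike.
Row 2: %(2,3)–%(2,4)= %(2,3)–%(3,3)= %(2,3)–%(3,4)= %(2,4)–%(3,4)= %(2,4)–%(3,3)=  → 0/5 unlike.
Row 3: %(3,3)–%(3,4)= %(3,3)–%(4,4)= %(3,3)–%(4,2)= %(3,4)–%(4,4)= %(3,4)–%(4,5)=  → 0/5 unlike.
Row 4: %(4,0)–%(4,1)= %(4,0)–%(5,0)= %(4,1)–%(4,2)= %(4,1)–%(5,2)= %(4,1)–%(5,0)= %(4,2)–%(5,2)= %(4,2)–%(5,3)= %(4,4)–%(4,5)= %(4,4)–%(5,4)= %(4,4)–%(5,5)= %(4,4)–%(5,3)= %(4,5)–@(4,6)≠ %(4,5)–%(5,5)= %(4,5)–%(5,6)= %(4,5)–%(5,4)= @(4,6)–%(5,6)≠ @(4,6)–%(5,5)≠  → 3/17 unlike.
Row 5: %(5,2)–%(5,3)= %(5,3)–%(5,4)= %(5,4)–%(5,5)= %(5,5)–%(5,6)=  → 0/4 unlike.
Total adjacent occupied pairs: 49; unlike-type pairs: 6.

6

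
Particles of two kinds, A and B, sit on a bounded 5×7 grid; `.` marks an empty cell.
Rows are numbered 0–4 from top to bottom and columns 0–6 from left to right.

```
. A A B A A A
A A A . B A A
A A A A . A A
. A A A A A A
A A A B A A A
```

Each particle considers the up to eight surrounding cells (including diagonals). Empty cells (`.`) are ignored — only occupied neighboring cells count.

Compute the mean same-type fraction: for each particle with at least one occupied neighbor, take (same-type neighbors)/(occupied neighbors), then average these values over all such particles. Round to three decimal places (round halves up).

0.841

Row 0: (0,1)A 4/4 · (0,2)A 3/4 · (0,3)B 1/4 · (0,4)A 2/4 · (0,5)A 4/5 · (0,6)A 3/3
Row 1: (1,0)A 4/4 · (1,1)A 7/7 · (1,2)A 6/7 · (1,4)B 1/6 · (1,5)A 6/7 · (1,6)A 5/5
Row 2: (2,0)A 4/4 · (2,1)A 7/7 · (2,2)A 7/7 · (2,3)A 5/6 · (2,5)A 6/7 · (2,6)A 5/5
Row 3: (3,1)A 7/7 · (3,2)A 7/8 · (3,3)A 6/7 · (3,4)A 6/7 · (3,5)A 7/7 · (3,6)A 5/5
Row 4: (4,0)A 2/2 · (4,1)A 4/4 · (4,2)A 4/5 · (4,3)B 0/5 · (4,4)A 4/5 · (4,5)A 5/5 · (4,6)A 3/3
Sum over 31 particles: 4/4 + 3/4 + 1/4 + 2/4 + 4/5 + 3/3 + 4/4 + 7/7 + 6/7 + 1/6 + 6/7 + 5/5 + 4/4 + 7/7 + 7/7 + 5/6 + 6/7 + 5/5 + 7/7 + 7/8 + 6/7 + 6/7 + 7/7 + 5/5 + 2/2 + 4/4 + 4/5 + 0/5 + 4/5 + 5/5 + 3/3 = 7297/280; mean = 7297/280 ÷ 31 = 7297/8680 = 0.840668… → 0.841.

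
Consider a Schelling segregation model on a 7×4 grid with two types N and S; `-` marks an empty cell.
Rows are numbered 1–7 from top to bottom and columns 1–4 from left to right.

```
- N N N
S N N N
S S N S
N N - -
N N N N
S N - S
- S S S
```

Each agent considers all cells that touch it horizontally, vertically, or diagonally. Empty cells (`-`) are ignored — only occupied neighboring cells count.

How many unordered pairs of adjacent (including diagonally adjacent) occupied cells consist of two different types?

20

Scan each occupied cell's neighbors to the right and below (and the two forward diagonals) so each pair is counted once.
From row 1: 1 unlike of 10 pairs (running 1/10).
From row 2: 6 unlike of 13 pairs (running 7/23).
From row 3: 6 unlike of 8 pairs (running 13/31).
From row 4: 0 unlike of 6 pairs (running 13/37).
From row 5: 4 unlike of 10 pairs (running 17/47).
From row 6: 3 unlike of 6 pairs (running 20/53).
From row 7: 0 unlike of 2 pairs (running 20/55).
Total adjacent occupied pairs: 55; unlike-type pairs: 20.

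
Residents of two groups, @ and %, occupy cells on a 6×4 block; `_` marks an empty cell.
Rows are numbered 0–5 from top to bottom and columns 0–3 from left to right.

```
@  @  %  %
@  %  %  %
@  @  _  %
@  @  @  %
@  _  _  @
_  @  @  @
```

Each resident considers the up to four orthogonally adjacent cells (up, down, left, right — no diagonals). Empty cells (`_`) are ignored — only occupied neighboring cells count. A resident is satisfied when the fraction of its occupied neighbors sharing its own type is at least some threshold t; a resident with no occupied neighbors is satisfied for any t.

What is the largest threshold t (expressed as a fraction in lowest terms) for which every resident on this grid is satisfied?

1/4

Row 0: (0,0)@ 2/2 · (0,1)@ 1/3 · (0,2)% 2/3 · (0,3)% 2/2
Row 1: (1,0)@ 2/3 · (1,1)% 1/4 · (1,2)% 3/3 · (1,3)% 3/3
Row 2: (2,0)@ 3/3 · (2,1)@ 2/3 · (2,3)% 2/2
Row 3: (3,0)@ 3/3 · (3,1)@ 3/3 · (3,2)@ 1/2 · (3,3)% 1/3
Row 4: (4,0)@ 1/1 · (4,3)@ 1/2
Row 5: (5,1)@ 1/1 · (5,2)@ 2/2 · (5,3)@ 2/2
The smallest same-type fraction is 1/4 at (1,1), which reduces to 1/4. Any threshold above that leaves this resident unsatisfied.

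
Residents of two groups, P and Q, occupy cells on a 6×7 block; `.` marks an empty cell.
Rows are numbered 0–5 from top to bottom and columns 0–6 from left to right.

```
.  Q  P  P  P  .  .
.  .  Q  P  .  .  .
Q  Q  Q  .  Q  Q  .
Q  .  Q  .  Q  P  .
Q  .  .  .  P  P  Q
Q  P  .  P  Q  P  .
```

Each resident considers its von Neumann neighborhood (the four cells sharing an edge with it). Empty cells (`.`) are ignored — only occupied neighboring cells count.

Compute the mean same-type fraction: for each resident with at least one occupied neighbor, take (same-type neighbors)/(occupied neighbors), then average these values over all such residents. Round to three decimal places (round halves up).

(0,1)Q 0/1
(0,2)P 1/3
(0,3)P 3/3
(0,4)P 1/1
(1,2)Q 1/3
(1,3)P 1/2
(2,0)Q 2/2
(2,1)Q 2/2
(2,2)Q 3/3
(2,4)Q 2/2
(2,5)Q 1/2
(3,0)Q 2/2
(3,2)Q 1/1
(3,4)Q 1/3
(3,5)P 1/3
(4,0)Q 2/2
(4,4)P 1/3
(4,5)P 3/4
(4,6)Q 0/1
(5,0)Q 1/2
(5,1)P 0/1
(5,3)P 0/1
(5,4)Q 0/3
(5,5)P 1/2
Sum over 24 residents: 0/1 + 1/3 + 3/3 + 1/1 + 1/3 + 1/2 + 2/2 + 2/2 + 3/3 + 2/2 + 1/2 + 2/2 + 1/1 + 1/3 + 1/3 + 2/2 + 1/3 + 3/4 + 0/1 + 1/2 + 0/1 + 0/1 + 0/3 + 1/2 = 161/12; mean = 161/12 ÷ 24 = 161/288 = 0.559027… → 0.559.

0.559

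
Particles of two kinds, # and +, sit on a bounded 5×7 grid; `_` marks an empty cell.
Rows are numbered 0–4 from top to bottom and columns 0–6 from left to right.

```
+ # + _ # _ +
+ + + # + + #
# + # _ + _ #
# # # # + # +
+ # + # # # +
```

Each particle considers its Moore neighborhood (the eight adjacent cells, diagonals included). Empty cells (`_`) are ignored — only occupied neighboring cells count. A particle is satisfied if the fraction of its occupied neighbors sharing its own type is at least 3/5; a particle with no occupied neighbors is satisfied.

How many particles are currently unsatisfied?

Row 0: (0,0)+ 2/3 ✓ · (0,1)# 0/5 ✗ · (0,2)+ 2/4 ✗ · (0,4)# 1/3 ✗ · (0,6)+ 1/2 ✗
Row 1: (1,0)+ 3/5 ✓ · (1,1)+ 5/8 ✓ · (1,2)+ 3/6 ✗ · (1,3)# 2/6 ✗ · (1,4)+ 2/4 ✗ · (1,5)+ 3/6 ✗ · (1,6)# 1/3 ✗
Row 2: (2,0)# 2/5 ✗ · (2,1)+ 3/8 ✗ · (2,2)# 4/7 ✗ · (2,4)+ 3/6 ✗ · (2,6)# 2/4 ✗
Row 3: (3,0)# 3/5 ✓ · (3,1)# 5/8 ✓ · (3,2)# 5/7 ✓ · (3,3)# 4/7 ✗ · (3,4)+ 1/6 ✗ · (3,5)# 3/7 ✗ · (3,6)+ 1/4 ✗
Row 4: (4,0)+ 0/3 ✗ · (4,1)# 3/5 ✓ · (4,2)+ 0/5 ✗ · (4,3)# 3/5 ✓ · (4,4)# 4/5 ✓ · (4,5)# 2/5 ✗ · (4,6)+ 1/3 ✗
Unsatisfied: (0,1), (0,2), (0,4), (0,6), (1,2), (1,3), (1,4), (1,5), (1,6), (2,0), (2,1), (2,2), (2,4), (2,6), (3,3), (3,4), (3,5), (3,6), (4,0), (4,2), (4,5), (4,6) — 22 in total.

22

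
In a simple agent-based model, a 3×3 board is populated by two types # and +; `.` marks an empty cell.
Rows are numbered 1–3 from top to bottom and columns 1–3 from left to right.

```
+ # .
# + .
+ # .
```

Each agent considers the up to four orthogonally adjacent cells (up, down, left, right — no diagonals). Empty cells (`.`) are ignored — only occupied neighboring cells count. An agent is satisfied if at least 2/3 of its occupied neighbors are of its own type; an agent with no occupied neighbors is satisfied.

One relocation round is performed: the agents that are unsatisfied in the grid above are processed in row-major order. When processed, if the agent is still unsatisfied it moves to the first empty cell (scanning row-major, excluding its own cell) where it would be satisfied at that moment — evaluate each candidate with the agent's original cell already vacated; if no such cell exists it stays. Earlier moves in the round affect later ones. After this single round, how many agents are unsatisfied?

Initially unsatisfied (in order): (1,1), (1,2), (2,1), (2,2), (3,1), (3,2).
  (1,1) → (2,3).
  (1,2) → (1,1).
  (2,1): no empty cell satisfies it; stays.
  (2,2) → (1,3).
  (3,1): no empty cell satisfies it; stays.
  (3,2): no empty cell satisfies it; stays.
Resulting grid:
# . +
# . +
+ # .
Unsatisfied now: (2,1), (3,1), (3,2).

3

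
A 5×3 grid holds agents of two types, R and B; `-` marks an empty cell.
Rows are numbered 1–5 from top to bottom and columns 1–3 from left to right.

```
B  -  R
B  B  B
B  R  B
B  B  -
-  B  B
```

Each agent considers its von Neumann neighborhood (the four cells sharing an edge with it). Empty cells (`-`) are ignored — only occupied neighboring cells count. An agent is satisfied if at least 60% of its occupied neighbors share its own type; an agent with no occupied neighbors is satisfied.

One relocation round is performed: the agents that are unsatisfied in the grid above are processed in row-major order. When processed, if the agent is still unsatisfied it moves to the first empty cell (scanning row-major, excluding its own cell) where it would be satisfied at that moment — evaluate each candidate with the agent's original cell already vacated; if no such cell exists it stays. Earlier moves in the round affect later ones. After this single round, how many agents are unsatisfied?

Initially unsatisfied (in order): (1,3), (3,2), (3,3).
  (1,3): no empty cell satisfies it; stays.
  (3,2): no empty cell satisfies it; stays.
  (3,3) → (1,2).
Resulting grid:
B B R
B B B
B R -
B B -
- B B
Unsatisfied now: (1,3), (2,3), (3,2).

3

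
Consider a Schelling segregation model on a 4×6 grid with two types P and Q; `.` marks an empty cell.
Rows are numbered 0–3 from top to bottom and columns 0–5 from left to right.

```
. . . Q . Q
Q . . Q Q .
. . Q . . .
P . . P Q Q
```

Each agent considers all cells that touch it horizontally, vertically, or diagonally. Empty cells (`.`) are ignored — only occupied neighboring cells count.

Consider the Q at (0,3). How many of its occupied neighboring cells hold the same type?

2

Occupied neighbors of (0,3): (1,3)=Q, (1,4)=Q.
Same type (Q): 2 of 2.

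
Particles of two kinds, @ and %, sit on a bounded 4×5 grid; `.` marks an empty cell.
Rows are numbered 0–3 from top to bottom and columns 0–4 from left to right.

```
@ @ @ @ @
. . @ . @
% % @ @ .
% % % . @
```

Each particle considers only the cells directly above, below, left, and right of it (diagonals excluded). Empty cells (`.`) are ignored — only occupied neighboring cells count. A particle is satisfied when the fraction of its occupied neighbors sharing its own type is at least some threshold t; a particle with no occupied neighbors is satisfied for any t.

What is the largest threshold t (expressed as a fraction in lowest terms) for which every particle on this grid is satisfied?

1/2

(0,0)@ 1/1
(0,1)@ 2/2
(0,2)@ 3/3
(0,3)@ 2/2
(0,4)@ 2/2
(1,2)@ 2/2
(1,4)@ 1/1
(2,0)% 2/2
(2,1)% 2/3
(2,2)@ 2/4
(2,3)@ 1/1
(3,0)% 2/2
(3,1)% 3/3
(3,2)% 1/2
(3,4)@ — no occupied neighbors
The smallest same-type fraction is 2/4 at (2,2), which reduces to 1/2. Any threshold above that leaves this particle unsatisfied.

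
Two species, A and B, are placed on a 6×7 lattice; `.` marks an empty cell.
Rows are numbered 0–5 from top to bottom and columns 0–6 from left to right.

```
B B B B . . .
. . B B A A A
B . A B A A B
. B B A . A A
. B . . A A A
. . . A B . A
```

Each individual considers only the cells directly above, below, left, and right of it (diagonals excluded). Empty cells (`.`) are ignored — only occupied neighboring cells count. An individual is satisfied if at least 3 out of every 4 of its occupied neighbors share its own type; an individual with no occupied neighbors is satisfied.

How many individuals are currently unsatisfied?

13

(0,0)B 1/1 ok
(0,1)B 2/2 ok
(0,2)B 3/3 ok
(0,3)B 2/2 ok
(1,2)B 2/3 unhappy
(1,3)B 3/4 ok
(1,4)A 2/3 unhappy
(1,5)A 3/3 ok
(1,6)A 1/2 unhappy
(2,0)B 0/0 ok
(2,2)A 0/3 unhappy
(2,3)B 1/4 unhappy
(2,4)A 2/3 unhappy
(2,5)A 3/4 ok
(2,6)B 0/3 unhappy
(3,1)B 2/2 ok
(3,2)B 1/3 unhappy
(3,3)A 0/2 unhappy
(3,5)A 3/3 ok
(3,6)A 2/3 unhappy
(4,1)B 1/1 ok
(4,4)A 1/2 unhappy
(4,5)A 3/3 ok
(4,6)A 3/3 ok
(5,3)A 0/1 unhappy
(5,4)B 0/2 unhappy
(5,6)A 1/1 ok
Unsatisfied: (1,2), (1,4), (1,6), (2,2), (2,3), (2,4), (2,6), (3,2), (3,3), (3,6), (4,4), (5,3), (5,4) — 13 in total.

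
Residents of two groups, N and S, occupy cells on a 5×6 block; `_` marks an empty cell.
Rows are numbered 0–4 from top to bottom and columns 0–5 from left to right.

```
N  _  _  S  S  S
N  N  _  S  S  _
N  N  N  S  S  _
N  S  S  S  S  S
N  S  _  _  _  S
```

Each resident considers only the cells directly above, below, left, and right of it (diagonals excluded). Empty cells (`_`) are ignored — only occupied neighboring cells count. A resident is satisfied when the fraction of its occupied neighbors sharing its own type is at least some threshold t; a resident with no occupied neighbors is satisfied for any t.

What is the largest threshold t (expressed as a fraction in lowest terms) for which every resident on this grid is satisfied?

(0,0)N 1/1
(0,3)S 2/2
(0,4)S 3/3
(0,5)S 1/1
(1,0)N 3/3
(1,1)N 2/2
(1,3)S 3/3
(1,4)S 3/3
(2,0)N 3/3
(2,1)N 3/4
(2,2)N 1/3
(2,3)S 3/4
(2,4)S 3/3
(3,0)N 2/3
(3,1)S 2/4
(3,2)S 2/3
(3,3)S 3/3
(3,4)S 3/3
(3,5)S 2/2
(4,0)N 1/2
(4,1)S 1/2
(4,5)S 1/1
The smallest same-type fraction is 1/3 at (2,2), which reduces to 1/3. Any threshold above that leaves this resident unsatisfied.

1/3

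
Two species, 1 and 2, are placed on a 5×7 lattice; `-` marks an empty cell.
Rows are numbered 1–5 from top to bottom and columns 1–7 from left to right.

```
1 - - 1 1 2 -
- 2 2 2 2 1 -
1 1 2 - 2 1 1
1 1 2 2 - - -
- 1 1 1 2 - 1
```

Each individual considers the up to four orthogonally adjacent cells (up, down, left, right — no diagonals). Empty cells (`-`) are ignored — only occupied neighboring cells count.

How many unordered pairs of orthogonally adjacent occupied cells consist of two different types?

Scan each occupied cell's neighbors to the right and below so each pair is counted once.
Row 1: 1(1,4)–1(1,5)= 1(1,4)–2(2,4)≠ 1(1,5)–2(1,6)≠ 1(1,5)–2(2,5)≠ 2(1,6)–1(2,6)≠  → 4/5 unlike.
Row 2: 2(2,2)–2(2,3)= 2(2,2)–1(3,2)≠ 2(2,3)–2(2,4)= 2(2,3)–2(3,3)= 2(2,4)–2(2,5)= 2(2,5)–1(2,6)≠ 2(2,5)–2(3,5)= 1(2,6)–1(3,6)=  → 2/8 unlike.
Row 3: 1(3,1)–1(3,2)= 1(3,1)–1(4,1)= 1(3,2)–2(3,3)≠ 1(3,2)–1(4,2)= 2(3,3)–2(4,3)= 2(3,5)–1(3,6)≠ 1(3,6)–1(3,7)=  → 2/7 unlike.
Row 4: 1(4,1)–1(4,2)= 1(4,2)–2(4,3)≠ 1(4,2)–1(5,2)= 2(4,3)–2(4,4)= 2(4,3)–1(5,3)≠ 2(4,4)–1(5,4)≠  → 3/6 unlike.
Row 5: 1(5,2)–1(5,3)= 1(5,3)–1(5,4)= 1(5,4)–2(5,5)≠  → 1/3 unlike.
Total adjacent occupied pairs: 29; unlike-type pairs: 12.

12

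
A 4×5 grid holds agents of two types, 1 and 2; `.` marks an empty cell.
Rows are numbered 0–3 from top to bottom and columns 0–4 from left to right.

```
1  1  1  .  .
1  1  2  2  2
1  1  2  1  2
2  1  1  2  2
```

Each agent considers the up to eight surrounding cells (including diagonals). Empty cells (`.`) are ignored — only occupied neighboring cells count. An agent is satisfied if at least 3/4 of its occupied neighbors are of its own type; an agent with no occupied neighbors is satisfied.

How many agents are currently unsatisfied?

12

(0,0)1 3/3 satisfied
(0,1)1 4/5 satisfied
(0,2)1 2/4 not
(1,0)1 5/5 satisfied
(1,1)1 6/8 satisfied
(1,2)2 2/7 not
(1,3)2 4/6 not
(1,4)2 2/3 not
(2,0)1 4/5 satisfied
(2,1)1 5/8 not
(2,2)2 3/8 not
(2,3)1 1/8 not
(2,4)2 4/5 satisfied
(3,0)2 0/3 not
(3,1)1 3/5 not
(3,2)1 3/5 not
(3,3)2 3/5 not
(3,4)2 2/3 not
Unsatisfied: (0,2), (1,2), (1,3), (1,4), (2,1), (2,2), (2,3), (3,0), (3,1), (3,2), (3,3), (3,4) — 12 in total.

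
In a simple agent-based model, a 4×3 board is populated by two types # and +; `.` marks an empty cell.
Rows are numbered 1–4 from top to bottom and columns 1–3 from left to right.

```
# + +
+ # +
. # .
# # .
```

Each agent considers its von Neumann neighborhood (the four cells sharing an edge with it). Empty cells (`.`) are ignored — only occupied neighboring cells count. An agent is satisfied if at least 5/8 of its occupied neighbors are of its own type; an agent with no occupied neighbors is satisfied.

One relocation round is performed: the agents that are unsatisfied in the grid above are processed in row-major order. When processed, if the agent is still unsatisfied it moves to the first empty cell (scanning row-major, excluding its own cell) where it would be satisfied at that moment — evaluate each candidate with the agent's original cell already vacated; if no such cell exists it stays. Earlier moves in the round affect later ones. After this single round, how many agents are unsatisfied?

Initially unsatisfied (in order): (1,1), (1,2), (2,1), (2,2), (2,3).
  (1,1) → (3,1).
  (1,2) → (1,1).
  (2,1) → (1,2).
  (2,2) → (4,3).
  (2,3): now satisfied by earlier moves; stays.
Resulting grid:
+ + +
. . +
# # .
# # #
All satisfied now.

0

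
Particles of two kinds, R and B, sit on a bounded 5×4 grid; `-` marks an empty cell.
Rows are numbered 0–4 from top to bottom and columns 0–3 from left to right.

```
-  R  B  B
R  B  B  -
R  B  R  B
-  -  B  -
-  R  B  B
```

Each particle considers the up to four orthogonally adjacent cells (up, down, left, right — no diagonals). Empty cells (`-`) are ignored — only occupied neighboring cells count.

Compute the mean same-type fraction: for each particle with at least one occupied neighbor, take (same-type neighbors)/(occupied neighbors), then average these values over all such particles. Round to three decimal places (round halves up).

Row 0: (0,1)R 0/2 · (0,2)B 2/3 · (0,3)B 1/1
Row 1: (1,0)R 1/2 · (1,1)B 2/4 · (1,2)B 2/3
Row 2: (2,0)R 1/2 · (2,1)B 1/3 · (2,2)R 0/4 · (2,3)B 0/1
Row 3: (3,2)B 1/2
Row 4: (4,1)R 0/1 · (4,2)B 2/3 · (4,3)B 1/1
Sum over 14 particles: 0/2 + 2/3 + 1/1 + 1/2 + 2/4 + 2/3 + 1/2 + 1/3 + 0/4 + 0/1 + 1/2 + 0/1 + 2/3 + 1/1 = 19/3; mean = 19/3 ÷ 14 = 19/42 = 0.452380… → 0.452.

0.452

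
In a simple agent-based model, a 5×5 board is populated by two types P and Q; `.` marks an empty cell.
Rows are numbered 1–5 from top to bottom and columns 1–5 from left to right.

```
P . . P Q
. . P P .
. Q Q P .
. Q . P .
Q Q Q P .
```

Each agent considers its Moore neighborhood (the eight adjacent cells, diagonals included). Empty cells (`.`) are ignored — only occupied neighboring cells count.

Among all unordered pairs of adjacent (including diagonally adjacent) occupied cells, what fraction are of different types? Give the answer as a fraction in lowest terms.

Scan each occupied cell's neighbors to the right and below (and the two forward diagonals) so each pair is counted once.
From row 1: 2 unlike of 4 pairs (running 2/4).
From row 2: 3 unlike of 6 pairs (running 5/10).
From row 3: 2 unlike of 6 pairs (running 7/16).
From row 4: 1 unlike of 5 pairs (running 8/21).
From row 5: 1 unlike of 3 pairs (running 9/24).
Total adjacent occupied pairs: 24; unlike-type pairs: 9.
9/24 reduces to 3/8.

3/8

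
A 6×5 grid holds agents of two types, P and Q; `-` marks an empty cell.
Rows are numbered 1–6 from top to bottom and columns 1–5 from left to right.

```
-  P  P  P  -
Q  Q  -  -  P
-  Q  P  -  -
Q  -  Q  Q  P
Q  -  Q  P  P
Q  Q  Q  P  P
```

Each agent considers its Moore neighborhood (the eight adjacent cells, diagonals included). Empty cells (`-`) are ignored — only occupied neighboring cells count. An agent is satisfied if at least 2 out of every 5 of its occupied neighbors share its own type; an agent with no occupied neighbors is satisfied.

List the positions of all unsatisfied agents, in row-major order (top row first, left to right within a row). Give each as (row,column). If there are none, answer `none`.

(1,2)P 1/3 ✗
(1,3)P 2/3 ✓
(1,4)P 2/2 ✓
(2,1)Q 2/3 ✓
(2,2)Q 2/5 ✓
(2,5)P 1/1 ✓
(3,2)Q 4/5 ✓
(3,3)P 0/4 ✗
(4,1)Q 2/2 ✓
(4,3)Q 3/5 ✓
(4,4)Q 2/6 ✗
(4,5)P 2/3 ✓
(5,1)Q 3/3 ✓
(5,3)Q 4/6 ✓
(5,4)P 4/8 ✓
(5,5)P 4/5 ✓
(6,1)Q 2/2 ✓
(6,2)Q 4/4 ✓
(6,3)Q 2/4 ✓
(6,4)P 3/5 ✓
(6,5)P 3/3 ✓

(1,2), (3,3), (4,4)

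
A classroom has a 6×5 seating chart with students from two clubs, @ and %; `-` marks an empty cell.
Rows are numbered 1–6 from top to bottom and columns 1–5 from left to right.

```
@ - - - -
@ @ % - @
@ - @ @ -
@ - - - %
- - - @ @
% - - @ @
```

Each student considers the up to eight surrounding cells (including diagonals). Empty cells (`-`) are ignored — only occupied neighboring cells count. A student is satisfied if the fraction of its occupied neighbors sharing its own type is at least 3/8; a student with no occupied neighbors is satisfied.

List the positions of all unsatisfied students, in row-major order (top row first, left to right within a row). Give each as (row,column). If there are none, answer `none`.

(2,3), (4,5)

Row 1: (1,1)@ 2/2 satisfied
Row 2: (2,1)@ 3/3 satisfied · (2,2)@ 4/5 satisfied · (2,3)% 0/3 not · (2,5)@ 1/1 satisfied
Row 3: (3,1)@ 3/3 satisfied · (3,3)@ 2/3 satisfied · (3,4)@ 2/4 satisfied
Row 4: (4,1)@ 1/1 satisfied · (4,5)% 0/3 not
Row 5: (5,4)@ 3/4 satisfied · (5,5)@ 3/4 satisfied
Row 6: (6,1)% 0/0 satisfied · (6,4)@ 3/3 satisfied · (6,5)@ 3/3 satisfied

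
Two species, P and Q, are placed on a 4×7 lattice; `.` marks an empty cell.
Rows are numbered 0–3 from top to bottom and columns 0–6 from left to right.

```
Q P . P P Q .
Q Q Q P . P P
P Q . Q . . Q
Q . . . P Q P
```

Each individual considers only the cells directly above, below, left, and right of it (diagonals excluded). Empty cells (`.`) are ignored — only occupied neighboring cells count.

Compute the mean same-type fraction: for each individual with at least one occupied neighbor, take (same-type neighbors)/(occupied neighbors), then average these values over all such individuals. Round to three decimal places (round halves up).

(0,0)Q 1/2
(0,1)P 0/2
(0,3)P 2/2
(0,4)P 1/2
(0,5)Q 0/2
(1,0)Q 2/3
(1,1)Q 3/4
(1,2)Q 1/2
(1,3)P 1/3
(1,5)P 1/2
(1,6)P 1/2
(2,0)P 0/3
(2,1)Q 1/2
(2,3)Q 0/1
(2,6)Q 0/2
(3,0)Q 0/1
(3,4)P 0/1
(3,5)Q 0/2
(3,6)P 0/2
Sum over 19 individuals: 1/2 + 0/2 + 2/2 + 1/2 + 0/2 + 2/3 + 3/4 + 1/2 + 1/3 + 1/2 + 1/2 + 0/3 + 1/2 + 0/1 + 0/2 + 0/1 + 0/1 + 0/2 + 0/2 = 23/4; mean = 23/4 ÷ 19 = 23/76 = 0.302631… → 0.303.

0.303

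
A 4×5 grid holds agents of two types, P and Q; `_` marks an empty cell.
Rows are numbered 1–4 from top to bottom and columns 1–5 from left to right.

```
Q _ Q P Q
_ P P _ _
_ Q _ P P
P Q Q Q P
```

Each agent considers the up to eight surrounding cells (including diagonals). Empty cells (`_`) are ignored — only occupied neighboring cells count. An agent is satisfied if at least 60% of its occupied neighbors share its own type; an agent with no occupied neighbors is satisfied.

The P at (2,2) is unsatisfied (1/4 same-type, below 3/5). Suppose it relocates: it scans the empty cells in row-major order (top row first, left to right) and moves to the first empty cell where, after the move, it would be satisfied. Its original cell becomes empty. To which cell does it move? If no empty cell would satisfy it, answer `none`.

(2,4)

Vacating (2,2). Empty cells in order:
  (1,2): 1/3 same-type → still unsatisfied.
  (2,1): 0/2 same-type → still unsatisfied.
  (2,4): 4/6 same-type → satisfied — stop here.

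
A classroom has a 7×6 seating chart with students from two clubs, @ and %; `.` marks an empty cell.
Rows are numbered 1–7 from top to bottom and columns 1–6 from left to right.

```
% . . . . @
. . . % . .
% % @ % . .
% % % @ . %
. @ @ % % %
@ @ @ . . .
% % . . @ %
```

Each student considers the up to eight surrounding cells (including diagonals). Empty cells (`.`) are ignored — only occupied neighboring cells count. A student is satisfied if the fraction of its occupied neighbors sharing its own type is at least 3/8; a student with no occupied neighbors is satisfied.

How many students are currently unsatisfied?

(1,1)% 0/0 ok
(1,6)@ 0/0 ok
(2,4)% 1/2 ok
(3,1)% 3/3 ok
(3,2)% 4/5 ok
(3,3)@ 1/6 unhappy
(3,4)% 2/4 ok
(4,1)% 3/4 ok
(4,2)% 4/7 ok
(4,3)% 4/8 ok
(4,4)@ 2/6 unhappy
(4,6)% 2/2 ok
(5,2)@ 4/7 ok
(5,3)@ 4/7 ok
(5,4)% 2/5 ok
(5,5)% 3/4 ok
(5,6)% 2/2 ok
(6,1)@ 2/4 ok
(6,2)@ 4/6 ok
(6,3)@ 3/5 ok
(7,1)% 1/3 unhappy
(7,2)% 1/4 unhappy
(7,5)@ 0/1 unhappy
(7,6)% 0/1 unhappy
Unsatisfied: (3,3), (4,4), (7,1), (7,2), (7,5), (7,6) — 6 in total.

6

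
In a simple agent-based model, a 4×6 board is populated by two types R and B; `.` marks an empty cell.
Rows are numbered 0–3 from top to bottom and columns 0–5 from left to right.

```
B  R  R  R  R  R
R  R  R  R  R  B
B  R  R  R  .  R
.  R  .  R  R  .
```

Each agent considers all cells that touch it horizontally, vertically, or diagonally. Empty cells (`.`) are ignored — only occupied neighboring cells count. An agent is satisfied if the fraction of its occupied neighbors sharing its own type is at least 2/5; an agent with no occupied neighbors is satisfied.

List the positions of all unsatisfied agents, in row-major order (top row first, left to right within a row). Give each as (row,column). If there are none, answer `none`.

(0,0), (1,5), (2,0)

Row 0: (0,0)B 0/3 not · (0,1)R 4/5 satisfied · (0,2)R 5/5 satisfied · (0,3)R 5/5 satisfied · (0,4)R 4/5 satisfied · (0,5)R 2/3 satisfied
Row 1: (1,0)R 3/5 satisfied · (1,1)R 6/8 satisfied · (1,2)R 8/8 satisfied · (1,3)R 7/7 satisfied · (1,4)R 6/7 satisfied · (1,5)B 0/4 not
Row 2: (2,0)B 0/4 not · (2,1)R 5/6 satisfied · (2,2)R 7/7 satisfied · (2,3)R 6/6 satisfied · (2,5)R 2/3 satisfied
Row 3: (3,1)R 2/3 satisfied · (3,3)R 3/3 satisfied · (3,4)R 3/3 satisfied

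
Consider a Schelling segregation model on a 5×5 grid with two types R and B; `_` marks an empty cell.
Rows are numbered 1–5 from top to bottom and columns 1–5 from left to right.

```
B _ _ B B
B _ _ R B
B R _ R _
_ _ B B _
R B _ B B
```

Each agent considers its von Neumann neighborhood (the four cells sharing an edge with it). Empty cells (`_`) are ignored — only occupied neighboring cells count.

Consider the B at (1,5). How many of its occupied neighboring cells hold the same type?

Occupied neighbors of (1,5): (2,5)=B, (1,4)=B.
Same type (B): 2 of 2.

2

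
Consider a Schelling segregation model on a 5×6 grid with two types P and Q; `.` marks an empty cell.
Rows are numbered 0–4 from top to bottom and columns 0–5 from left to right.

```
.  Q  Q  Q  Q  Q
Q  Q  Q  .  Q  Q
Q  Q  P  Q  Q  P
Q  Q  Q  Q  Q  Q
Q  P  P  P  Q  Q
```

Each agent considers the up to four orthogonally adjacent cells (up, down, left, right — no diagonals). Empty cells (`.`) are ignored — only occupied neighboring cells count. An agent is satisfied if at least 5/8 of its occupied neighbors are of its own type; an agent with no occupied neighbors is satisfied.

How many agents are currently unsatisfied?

Row 0: (0,1)Q 2/2 satisfied · (0,2)Q 3/3 satisfied · (0,3)Q 2/2 satisfied · (0,4)Q 3/3 satisfied · (0,5)Q 2/2 satisfied
Row 1: (1,0)Q 2/2 satisfied · (1,1)Q 4/4 satisfied · (1,2)Q 2/3 satisfied · (1,4)Q 3/3 satisfied · (1,5)Q 2/3 satisfied
Row 2: (2,0)Q 3/3 satisfied · (2,1)Q 3/4 satisfied · (2,2)P 0/4 not · (2,3)Q 2/3 satisfied · (2,4)Q 3/4 satisfied · (2,5)P 0/3 not
Row 3: (3,0)Q 3/3 satisfied · (3,1)Q 3/4 satisfied · (3,2)Q 2/4 not · (3,3)Q 3/4 satisfied · (3,4)Q 4/4 satisfied · (3,5)Q 2/3 satisfied
Row 4: (4,0)Q 1/2 not · (4,1)P 1/3 not · (4,2)P 2/3 satisfied · (4,3)P 1/3 not · (4,4)Q 2/3 satisfied · (4,5)Q 2/2 satisfied
Unsatisfied: (2,2), (2,5), (3,2), (4,0), (4,1), (4,3) — 6 in total.

6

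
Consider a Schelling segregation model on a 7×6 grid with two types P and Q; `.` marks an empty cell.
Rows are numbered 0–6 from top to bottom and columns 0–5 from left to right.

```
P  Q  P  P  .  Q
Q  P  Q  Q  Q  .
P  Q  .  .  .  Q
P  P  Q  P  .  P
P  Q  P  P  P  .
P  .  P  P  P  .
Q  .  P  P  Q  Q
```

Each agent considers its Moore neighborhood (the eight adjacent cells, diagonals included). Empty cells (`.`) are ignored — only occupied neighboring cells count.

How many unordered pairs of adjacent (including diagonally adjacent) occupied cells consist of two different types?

Scan each occupied cell's neighbors to the right and below (and the two forward diagonals) so each pair is counted once.
Row 0: P(0,0)–Q(0,1)≠ P(0,0)–Q(1,0)≠ P(0,0)–P(1,1)= Q(0,1)–P(0,2)≠ Q(0,1)–P(1,1)≠ Q(0,1)–Q(1,2)= Q(0,1)–Q(1,0)= P(0,2)–P(0,3)= P(0,2)–Q(1,2)≠ P(0,2)–Q(1,3)≠ P(0,2)–P(1,1)= P(0,3)–Q(1,3)≠ P(0,3)–Q(1,4)≠ P(0,3)–Q(1,2)≠ Q(0,5)–Q(1,4)=  → 9/15 unlike.
Row 1: Q(1,0)–P(1,1)≠ Q(1,0)–P(2,0)≠ Q(1,0)–Q(2,1)= P(1,1)–Q(1,2)≠ P(1,1)–Q(2,1)≠ P(1,1)–P(2,0)= Q(1,2)–Q(1,3)= Q(1,2)–Q(2,1)= Q(1,3)–Q(1,4)= Q(1,4)–Q(2,5)=  → 4/10 unlike.
Row 2: P(2,0)–Q(2,1)≠ P(2,0)–P(3,0)= P(2,0)–P(3,1)= Q(2,1)–P(3,1)≠ Q(2,1)–Q(3,2)= Q(2,1)–P(3,0)≠ Q(2,5)–P(3,5)≠  → 4/7 unlike.
Row 3: P(3,0)–P(3,1)= P(3,0)–P(4,0)= P(3,0)–Q(4,1)≠ P(3,1)–Q(3,2)≠ P(3,1)–Q(4,1)≠ P(3,1)–P(4,2)= P(3,1)–P(4,0)= Q(3,2)–P(3,3)≠ Q(3,2)–P(4,2)≠ Q(3,2)–P(4,3)≠ Q(3,2)–Q(4,1)= P(3,3)–P(4,3)= P(3,3)–P(4,4)= P(3,3)–P(4,2)= P(3,5)–P(4,4)=  → 6/15 unlike.
Row 4: P(4,0)–Q(4,1)≠ P(4,0)–P(5,0)= Q(4,1)–P(4,2)≠ Q(4,1)–P(5,2)≠ Q(4,1)–P(5,0)≠ P(4,2)–P(4,3)= P(4,2)–P(5,2)= P(4,2)–P(5,3)= P(4,3)–P(4,4)= P(4,3)–P(5,3)= P(4,3)–P(5,4)= P(4,3)–P(5,2)= P(4,4)–P(5,4)= P(4,4)–P(5,3)=  → 4/14 unlike.
Row 5: P(5,0)–Q(6,0)≠ P(5,2)–P(5,3)= P(5,2)–P(6,2)= P(5,2)–P(6,3)= P(5,3)–P(5,4)= P(5,3)–P(6,3)= P(5,3)–Q(6,4)≠ P(5,3)–P(6,2)= P(5,4)–Q(6,4)≠ P(5,4)–Q(6,5)≠ P(5,4)–P(6,3)=  → 4/11 unlike.
Row 6: P(6,2)–P(6,3)= P(6,3)–Q(6,4)≠ Q(6,4)–Q(6,5)=  → 1/3 unlike.
Total adjacent occupied pairs: 75; unlike-type pairs: 32.

32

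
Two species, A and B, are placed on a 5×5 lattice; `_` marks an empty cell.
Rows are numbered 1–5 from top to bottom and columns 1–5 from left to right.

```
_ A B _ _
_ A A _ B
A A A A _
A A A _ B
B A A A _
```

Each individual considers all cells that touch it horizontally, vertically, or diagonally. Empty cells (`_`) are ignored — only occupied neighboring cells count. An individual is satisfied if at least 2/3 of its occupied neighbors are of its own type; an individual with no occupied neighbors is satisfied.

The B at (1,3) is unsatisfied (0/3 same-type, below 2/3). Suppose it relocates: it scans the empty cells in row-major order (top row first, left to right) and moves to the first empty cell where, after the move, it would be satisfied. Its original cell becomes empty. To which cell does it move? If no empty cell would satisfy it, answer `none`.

Vacating (1,3). Empty cells in order:
  (1,1): 0/2 same-type → still unsatisfied.
  (1,4): 1/2 same-type → still unsatisfied.
  (1,5): 1/1 same-type → satisfied — stop here.

(1,5)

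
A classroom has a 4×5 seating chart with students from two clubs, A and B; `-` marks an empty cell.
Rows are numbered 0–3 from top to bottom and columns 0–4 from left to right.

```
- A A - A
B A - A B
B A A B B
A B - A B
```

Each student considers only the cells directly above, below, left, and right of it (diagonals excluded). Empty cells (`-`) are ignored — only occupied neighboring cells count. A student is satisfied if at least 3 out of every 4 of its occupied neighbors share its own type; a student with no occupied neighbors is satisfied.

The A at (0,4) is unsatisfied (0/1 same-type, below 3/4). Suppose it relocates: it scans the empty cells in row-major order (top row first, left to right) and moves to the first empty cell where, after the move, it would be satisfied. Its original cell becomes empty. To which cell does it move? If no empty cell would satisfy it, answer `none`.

(0,3)

Vacating (0,4). Empty cells in order:
  (0,0): 1/2 same-type → still unsatisfied.
  (0,3): 2/2 same-type → satisfied — stop here.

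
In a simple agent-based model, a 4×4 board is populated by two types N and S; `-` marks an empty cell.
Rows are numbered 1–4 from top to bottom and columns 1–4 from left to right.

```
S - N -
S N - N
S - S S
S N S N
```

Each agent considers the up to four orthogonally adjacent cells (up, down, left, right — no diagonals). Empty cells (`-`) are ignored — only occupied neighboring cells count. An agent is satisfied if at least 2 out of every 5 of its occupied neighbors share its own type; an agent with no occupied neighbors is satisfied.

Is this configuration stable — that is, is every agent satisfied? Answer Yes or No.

Row 1: (1,1)S 1/1 ✓ · (1,3)N 0/0 ✓
Row 2: (2,1)S 2/3 ✓ · (2,2)N 0/1 ✗ · (2,4)N 0/1 ✗
Row 3: (3,1)S 2/2 ✓ · (3,3)S 2/2 ✓ · (3,4)S 1/3 ✗
Row 4: (4,1)S 1/2 ✓ · (4,2)N 0/2 ✗ · (4,3)S 1/3 ✗ · (4,4)N 0/2 ✗
For instance (2,2) has only 0/1 same-type neighbors, below 2/5.

No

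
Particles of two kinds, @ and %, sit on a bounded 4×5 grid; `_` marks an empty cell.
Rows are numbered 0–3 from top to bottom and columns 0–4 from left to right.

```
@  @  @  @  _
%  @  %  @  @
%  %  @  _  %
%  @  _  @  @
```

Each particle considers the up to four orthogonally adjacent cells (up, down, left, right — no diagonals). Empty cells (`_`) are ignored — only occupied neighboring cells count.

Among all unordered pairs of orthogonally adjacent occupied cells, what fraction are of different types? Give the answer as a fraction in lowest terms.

Scan each occupied cell's neighbors to the right and below so each pair is counted once.
From row 0: 2 unlike of 7 pairs (running 2/7).
From row 1: 6 unlike of 8 pairs (running 8/15).
From row 2: 3 unlike of 5 pairs (running 11/20).
From row 3: 1 unlike of 2 pairs (running 12/22).
Total adjacent occupied pairs: 22; unlike-type pairs: 12.
12/22 reduces to 6/11.

6/11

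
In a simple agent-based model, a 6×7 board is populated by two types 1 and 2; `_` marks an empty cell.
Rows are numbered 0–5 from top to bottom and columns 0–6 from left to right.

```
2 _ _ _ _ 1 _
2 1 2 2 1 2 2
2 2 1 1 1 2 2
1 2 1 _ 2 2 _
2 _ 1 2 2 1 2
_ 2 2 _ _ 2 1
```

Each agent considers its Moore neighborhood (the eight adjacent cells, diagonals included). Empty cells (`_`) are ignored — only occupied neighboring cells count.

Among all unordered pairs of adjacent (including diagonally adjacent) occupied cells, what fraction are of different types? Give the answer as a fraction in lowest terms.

Scan each occupied cell's neighbors to the right and below (and the two forward diagonals) so each pair is counted once.
From row 0: 3 unlike of 5 pairs (running 3/5).
From row 1: 13 unlike of 25 pairs (running 16/30).
From row 2: 9 unlike of 20 pairs (running 25/50).
From row 3: 7 unlike of 14 pairs (running 32/64).
From row 4: 7 unlike of 13 pairs (running 39/77).
From row 5: 1 unlike of 2 pairs (running 40/79).
Total adjacent occupied pairs: 79; unlike-type pairs: 40.
40/79 is already in lowest terms.

40/79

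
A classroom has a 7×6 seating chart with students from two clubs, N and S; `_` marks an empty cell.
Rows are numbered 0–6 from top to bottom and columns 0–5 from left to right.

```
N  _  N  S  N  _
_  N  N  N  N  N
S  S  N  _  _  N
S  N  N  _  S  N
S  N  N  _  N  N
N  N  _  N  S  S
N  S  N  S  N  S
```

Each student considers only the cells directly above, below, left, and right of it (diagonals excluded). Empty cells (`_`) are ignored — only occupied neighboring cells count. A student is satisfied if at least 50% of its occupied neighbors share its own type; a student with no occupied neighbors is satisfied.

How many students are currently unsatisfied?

Row 0: (0,0)N 0/0 ✓ · (0,2)N 1/2 ✓ · (0,3)S 0/3 ✗ · (0,4)N 1/2 ✓
Row 1: (1,1)N 1/2 ✓ · (1,2)N 4/4 ✓ · (1,3)N 2/3 ✓ · (1,4)N 3/3 ✓ · (1,5)N 2/2 ✓
Row 2: (2,0)S 2/2 ✓ · (2,1)S 1/4 ✗ · (2,2)N 2/3 ✓ · (2,5)N 2/2 ✓
Row 3: (3,0)S 2/3 ✓ · (3,1)N 2/4 ✓ · (3,2)N 3/3 ✓ · (3,4)S 0/2 ✗ · (3,5)N 2/3 ✓
Row 4: (4,0)S 1/3 ✗ · (4,1)N 3/4 ✓ · (4,2)N 2/2 ✓ · (4,4)N 1/3 ✗ · (4,5)N 2/3 ✓
Row 5: (5,0)N 2/3 ✓ · (5,1)N 2/3 ✓ · (5,3)N 0/2 ✗ · (5,4)S 1/4 ✗ · (5,5)S 2/3 ✓
Row 6: (6,0)N 1/2 ✓ · (6,1)S 0/3 ✗ · (6,2)N 0/2 ✗ · (6,3)S 0/3 ✗ · (6,4)N 0/3 ✗ · (6,5)S 1/2 ✓
Unsatisfied: (0,3), (2,1), (3,4), (4,0), (4,4), (5,3), (5,4), (6,1), (6,2), (6,3), (6,4) — 11 in total.

11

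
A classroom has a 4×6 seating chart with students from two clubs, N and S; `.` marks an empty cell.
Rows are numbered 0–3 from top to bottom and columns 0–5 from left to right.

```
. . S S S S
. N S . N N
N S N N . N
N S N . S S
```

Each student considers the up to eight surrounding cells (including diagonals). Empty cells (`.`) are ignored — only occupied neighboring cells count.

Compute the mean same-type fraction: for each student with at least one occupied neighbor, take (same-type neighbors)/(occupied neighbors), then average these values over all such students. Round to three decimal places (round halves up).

0.467

(0,2)S 2/3
(0,3)S 3/4
(0,4)S 2/4
(0,5)S 1/3
(1,1)N 2/5
(1,2)S 3/6
(1,4)N 3/6
(1,5)N 2/4
(2,0)N 2/4
(2,1)S 2/7
(2,2)N 3/6
(2,3)N 3/5
(2,5)N 2/4
(3,0)N 1/3
(3,1)S 1/5
(3,2)N 2/4
(3,4)S 1/3
(3,5)S 1/2
Sum over 18 students: 2/3 + 3/4 + 2/4 + 1/3 + 2/5 + 3/6 + 3/6 + 2/4 + 2/4 + 2/7 + 3/6 + 3/5 + 2/4 + 1/3 + 1/5 + 2/4 + 1/3 + 1/2 = 3529/420; mean = 3529/420 ÷ 18 = 3529/7560 = 0.466798… → 0.467.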